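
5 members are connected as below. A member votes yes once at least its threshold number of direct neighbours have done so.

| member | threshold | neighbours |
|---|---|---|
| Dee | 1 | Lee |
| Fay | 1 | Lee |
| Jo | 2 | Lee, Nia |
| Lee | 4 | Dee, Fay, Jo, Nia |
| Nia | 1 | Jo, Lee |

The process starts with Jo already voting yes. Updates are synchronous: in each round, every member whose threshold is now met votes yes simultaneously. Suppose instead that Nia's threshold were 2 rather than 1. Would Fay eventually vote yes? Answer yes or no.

no

With Nia's threshold at 2:
Round 1 — Jo votes yes (initial).
Round 2 — no new yes votes; cascade stops.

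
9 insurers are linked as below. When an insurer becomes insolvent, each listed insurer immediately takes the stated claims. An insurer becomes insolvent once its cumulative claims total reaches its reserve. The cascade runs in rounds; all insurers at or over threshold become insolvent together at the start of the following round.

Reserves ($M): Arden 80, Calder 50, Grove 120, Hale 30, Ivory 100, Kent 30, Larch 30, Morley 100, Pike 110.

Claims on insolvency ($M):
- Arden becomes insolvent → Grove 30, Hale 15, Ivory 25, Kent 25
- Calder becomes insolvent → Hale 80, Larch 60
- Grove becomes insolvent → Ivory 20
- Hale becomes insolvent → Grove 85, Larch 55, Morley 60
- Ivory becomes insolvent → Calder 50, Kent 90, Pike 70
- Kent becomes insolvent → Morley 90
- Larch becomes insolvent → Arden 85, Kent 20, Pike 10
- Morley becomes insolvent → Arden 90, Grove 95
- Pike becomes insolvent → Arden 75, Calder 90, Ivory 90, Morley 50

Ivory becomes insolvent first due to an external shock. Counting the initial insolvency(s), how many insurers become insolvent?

Round 1 — Ivory becomes insolvent (initial).
  Calder: +50 → 50 ≥ 50
  Kent: +90 → 90 ≥ 30
  Pike: +70 → 70 < 110
Round 2 — Calder, Kent become insolvent.
  Hale: +80 → 80 ≥ 30
  Larch: +60 → 60 ≥ 30
  Morley: +90 → 90 < 100
Round 3 — Hale, Larch become insolvent.
  Arden: +85 → 85 ≥ 80
  Grove: +85 → 85 < 120
  Morley: +60 → 150 ≥ 100
  Pike: +10 → 80 < 110
Round 4 — Arden, Morley become insolvent.
  Grove: +30+95 → 210 ≥ 120
Round 5 — Grove becomes insolvent.
No further insolvencies.

8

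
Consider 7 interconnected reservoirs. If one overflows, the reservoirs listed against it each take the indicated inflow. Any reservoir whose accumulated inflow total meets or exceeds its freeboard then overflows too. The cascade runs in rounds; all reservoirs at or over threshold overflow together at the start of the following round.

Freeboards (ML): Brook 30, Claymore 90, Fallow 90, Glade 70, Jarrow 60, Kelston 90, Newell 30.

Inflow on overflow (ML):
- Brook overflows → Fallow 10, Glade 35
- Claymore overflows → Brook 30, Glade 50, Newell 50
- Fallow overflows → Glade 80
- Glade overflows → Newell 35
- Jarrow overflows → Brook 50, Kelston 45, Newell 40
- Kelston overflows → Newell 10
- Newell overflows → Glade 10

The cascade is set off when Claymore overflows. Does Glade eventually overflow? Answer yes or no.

yes

Round 1 — Claymore overflows (initial).
  Brook: +30 → 30 ≥ 30
  Glade: +50 → 50 < 70
  Newell: +50 → 50 ≥ 30
Round 2 — Brook, Newell overflow.
  Fallow: +10 → 10 < 90
  Glade: +35+10 → 95 ≥ 70
Round 3 — Glade overflows.
No further overflows.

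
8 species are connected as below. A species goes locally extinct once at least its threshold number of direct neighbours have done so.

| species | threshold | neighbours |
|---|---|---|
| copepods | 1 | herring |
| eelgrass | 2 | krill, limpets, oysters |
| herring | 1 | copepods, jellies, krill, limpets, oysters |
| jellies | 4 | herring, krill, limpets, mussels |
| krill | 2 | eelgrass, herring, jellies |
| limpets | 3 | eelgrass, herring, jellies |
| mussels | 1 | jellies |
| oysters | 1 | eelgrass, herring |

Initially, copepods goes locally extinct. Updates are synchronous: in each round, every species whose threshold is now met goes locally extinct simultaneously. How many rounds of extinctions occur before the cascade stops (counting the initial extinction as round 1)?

3

Round 1 — copepods goes locally extinct (initial).
Round 2 — checking thresholds:
  herring: 1 of 5 neighbours ≥ 1, goes locally extinct.
Round 3 — checking thresholds:
  jellies: 1 of 4 neighbours < 4, holds.
  krill: 1 of 3 neighbours < 2, holds.
  limpets: 1 of 3 neighbours < 3, holds.
  oysters: 1 of 2 neighbours ≥ 1, goes locally extinct.
Round 4 — no new extinctions; cascade stops.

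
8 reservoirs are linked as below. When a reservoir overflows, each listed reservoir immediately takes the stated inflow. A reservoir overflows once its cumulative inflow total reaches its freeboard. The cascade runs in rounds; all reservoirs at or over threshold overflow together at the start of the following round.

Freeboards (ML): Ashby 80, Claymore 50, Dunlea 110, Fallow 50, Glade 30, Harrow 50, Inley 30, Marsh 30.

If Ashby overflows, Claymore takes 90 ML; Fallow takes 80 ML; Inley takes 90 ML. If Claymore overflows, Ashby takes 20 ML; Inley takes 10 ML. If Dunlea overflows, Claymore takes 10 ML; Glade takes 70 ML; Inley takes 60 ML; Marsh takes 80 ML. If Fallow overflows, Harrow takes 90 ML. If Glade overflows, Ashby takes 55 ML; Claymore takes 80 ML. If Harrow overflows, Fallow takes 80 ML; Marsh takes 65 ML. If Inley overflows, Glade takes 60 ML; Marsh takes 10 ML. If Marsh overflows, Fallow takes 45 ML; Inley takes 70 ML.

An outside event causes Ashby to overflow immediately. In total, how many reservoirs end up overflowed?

Round 1 — Ashby overflows (initial).
  Claymore: +90 → 90 ≥ 50
  Fallow: +80 → 80 ≥ 50
  Inley: +90 → 90 ≥ 30
Round 2 — Claymore, Fallow, Inley overflow.
  Glade: +60 → 60 ≥ 30
  Harrow: +90 → 90 ≥ 50
  Marsh: +10 → 10 < 30
Round 3 — Glade, Harrow overflow.
  Marsh: +65 → 75 ≥ 30
Round 4 — Marsh overflows.
No further overflows.

7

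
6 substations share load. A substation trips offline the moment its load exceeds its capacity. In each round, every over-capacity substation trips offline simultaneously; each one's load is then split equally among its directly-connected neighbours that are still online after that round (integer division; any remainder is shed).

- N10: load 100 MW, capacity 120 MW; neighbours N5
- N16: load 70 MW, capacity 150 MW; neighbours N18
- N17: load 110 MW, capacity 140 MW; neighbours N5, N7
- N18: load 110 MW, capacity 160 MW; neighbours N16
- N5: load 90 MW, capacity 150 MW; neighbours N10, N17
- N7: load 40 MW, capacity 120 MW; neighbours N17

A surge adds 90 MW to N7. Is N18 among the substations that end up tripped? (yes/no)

no

Round 1 — N7 at 130 > 120. N7 trips offline.
  N7 sheds 130 MW to N17: 130 each.
    N17: 110+130 = 240 > 140
Round 2 — N17 trips offline.
  N17 sheds 240 MW to N5: 240 each.
    N5: 90+240 = 330 > 150
Round 3 — N5 trips offline.
  N5 sheds 330 MW to N10: 330 each.
    N10: 100+330 = 430 > 120
Round 4 — N10 trips offline.
  N10 sheds 430 MW: no online neighbours, lost.
No further trips.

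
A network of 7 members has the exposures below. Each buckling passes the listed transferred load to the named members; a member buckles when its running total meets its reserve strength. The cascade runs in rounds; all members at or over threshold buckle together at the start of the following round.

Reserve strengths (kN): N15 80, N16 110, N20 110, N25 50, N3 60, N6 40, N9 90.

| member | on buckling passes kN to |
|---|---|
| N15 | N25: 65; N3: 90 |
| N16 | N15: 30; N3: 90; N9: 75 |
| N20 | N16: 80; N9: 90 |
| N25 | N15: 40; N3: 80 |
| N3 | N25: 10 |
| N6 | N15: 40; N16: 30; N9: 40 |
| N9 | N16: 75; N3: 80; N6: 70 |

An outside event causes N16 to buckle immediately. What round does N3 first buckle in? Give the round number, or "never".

2

Round 1 — N16 buckles (initial).
  N15: +30 → 30 < 80
  N3: +90 → 90 ≥ 60
  N9: +75 → 75 < 90
Round 2 — N3 buckles.
  N25: +10 → 10 < 50
No further bucklings.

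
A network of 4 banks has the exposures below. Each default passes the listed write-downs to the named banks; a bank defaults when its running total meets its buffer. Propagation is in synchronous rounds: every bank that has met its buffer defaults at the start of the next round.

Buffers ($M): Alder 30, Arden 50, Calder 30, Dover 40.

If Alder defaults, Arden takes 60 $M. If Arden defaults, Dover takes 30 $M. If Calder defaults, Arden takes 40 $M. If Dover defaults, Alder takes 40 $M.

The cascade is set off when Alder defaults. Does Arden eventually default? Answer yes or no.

Round 1 — Alder defaults (initial).
  Arden: +60 → 60 ≥ 50
Round 2 — Arden defaults.
  Dover: +30 → 30 < 40
No further defaults.

yes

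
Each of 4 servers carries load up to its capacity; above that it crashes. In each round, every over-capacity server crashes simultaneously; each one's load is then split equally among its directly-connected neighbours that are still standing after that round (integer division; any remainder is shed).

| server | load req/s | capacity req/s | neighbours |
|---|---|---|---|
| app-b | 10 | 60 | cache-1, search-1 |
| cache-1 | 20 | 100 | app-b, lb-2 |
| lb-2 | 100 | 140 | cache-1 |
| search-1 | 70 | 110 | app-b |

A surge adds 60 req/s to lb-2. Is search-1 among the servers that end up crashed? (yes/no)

yes

Round 1 — lb-2 at 160 > 140. lb-2 crashes.
  lb-2 sheds 160 req/s to cache-1: 160 each.
    cache-1: 20+160 = 180 > 100
Round 2 — cache-1 crashes.
  cache-1 sheds 180 req/s to app-b: 180 each.
    app-b: 10+180 = 190 > 60
Round 3 — app-b crashes.
  app-b sheds 190 req/s to search-1: 190 each.
    search-1: 70+190 = 260 > 110
Round 4 — search-1 crashes.
  search-1 sheds 260 req/s: no online neighbours, lost.
No further crashes.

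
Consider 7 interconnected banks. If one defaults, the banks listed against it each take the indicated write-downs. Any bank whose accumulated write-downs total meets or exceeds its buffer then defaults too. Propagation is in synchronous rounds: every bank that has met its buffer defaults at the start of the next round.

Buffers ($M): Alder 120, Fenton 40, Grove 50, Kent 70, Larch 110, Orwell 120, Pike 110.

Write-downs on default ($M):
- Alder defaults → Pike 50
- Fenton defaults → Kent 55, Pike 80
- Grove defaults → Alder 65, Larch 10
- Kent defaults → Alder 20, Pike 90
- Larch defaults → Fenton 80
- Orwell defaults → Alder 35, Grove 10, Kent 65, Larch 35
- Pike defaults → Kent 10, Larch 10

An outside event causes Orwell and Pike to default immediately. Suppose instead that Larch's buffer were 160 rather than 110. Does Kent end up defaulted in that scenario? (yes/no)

yes

With Larch's buffer at 160:
Round 1 — Orwell, Pike default (initial).
  Alder: +35 → 35 < 120
  Grove: +10 → 10 < 50
  Kent: +65+10 → 75 ≥ 70
  Larch: +35+10 → 45 < 160
Round 2 — Kent defaults.
  Alder: +20 → 55 < 120
No further defaults.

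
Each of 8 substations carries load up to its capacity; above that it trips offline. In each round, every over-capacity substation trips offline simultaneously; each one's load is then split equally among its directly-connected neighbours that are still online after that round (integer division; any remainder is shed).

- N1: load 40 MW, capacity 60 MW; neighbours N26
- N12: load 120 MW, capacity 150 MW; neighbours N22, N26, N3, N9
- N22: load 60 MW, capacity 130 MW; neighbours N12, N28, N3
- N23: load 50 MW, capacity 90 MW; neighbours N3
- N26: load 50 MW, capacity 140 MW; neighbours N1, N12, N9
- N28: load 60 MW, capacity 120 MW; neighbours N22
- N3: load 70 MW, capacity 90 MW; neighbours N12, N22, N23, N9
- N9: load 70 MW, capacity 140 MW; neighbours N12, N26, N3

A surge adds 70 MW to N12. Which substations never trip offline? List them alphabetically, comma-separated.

Round 1 — N12 at 190 > 150. N12 trips offline.
  N12 sheds 190 MW to N22, N26, N3, N9: 47 each (2 lost).
    N22: 60+47 = 107 ≤ 130
    N26: 50+47 = 97 ≤ 140
    N3: 70+47 = 117 > 90
    N9: 70+47 = 117 ≤ 140
Round 2 — N3 trips offline.
  N3 sheds 117 MW to N22, N23, N9: 39 each.
    N22: 107+39 = 146 > 130
    N23: 50+39 = 89 ≤ 90
    N9: 117+39 = 156 > 140
Round 3 — N22, N9 trip offline.
  N22 sheds 146 MW to N28: 146 each.
    N28: 60+146 = 206 > 120
  N9 sheds 156 MW to N26: 156 each.
    N26: 97+156 = 253 > 140
Round 4 — N26, N28 trip offline.
  N26 sheds 253 MW to N1: 253 each.
    N1: 40+253 = 293 > 60
  N28 sheds 206 MW: no online neighbours, lost.
Round 5 — N1 trips offline.
  N1 sheds 293 MW: no online neighbours, lost.
No further trips.

N23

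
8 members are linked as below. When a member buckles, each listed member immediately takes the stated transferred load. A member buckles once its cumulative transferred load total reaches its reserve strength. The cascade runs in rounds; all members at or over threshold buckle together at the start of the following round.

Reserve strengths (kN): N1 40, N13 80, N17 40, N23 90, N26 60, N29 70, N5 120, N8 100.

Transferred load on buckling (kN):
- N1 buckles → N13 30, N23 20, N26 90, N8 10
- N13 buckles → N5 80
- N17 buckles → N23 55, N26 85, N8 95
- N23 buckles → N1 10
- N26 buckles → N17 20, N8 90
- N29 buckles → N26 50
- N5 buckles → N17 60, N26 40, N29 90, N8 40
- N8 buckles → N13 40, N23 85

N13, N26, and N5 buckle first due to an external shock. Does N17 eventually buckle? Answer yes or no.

yes

Round 1 — N13, N26, N5 buckle (initial).
  N17: +20+60 → 80 ≥ 40
  N29: +90 → 90 ≥ 70
  N8: +90+40 → 130 ≥ 100
Round 2 — N17, N29, N8 buckle.
  N23: +55+85 → 140 ≥ 90
Round 3 — N23 buckles.
  N1: +10 → 10 < 40
No further bucklings.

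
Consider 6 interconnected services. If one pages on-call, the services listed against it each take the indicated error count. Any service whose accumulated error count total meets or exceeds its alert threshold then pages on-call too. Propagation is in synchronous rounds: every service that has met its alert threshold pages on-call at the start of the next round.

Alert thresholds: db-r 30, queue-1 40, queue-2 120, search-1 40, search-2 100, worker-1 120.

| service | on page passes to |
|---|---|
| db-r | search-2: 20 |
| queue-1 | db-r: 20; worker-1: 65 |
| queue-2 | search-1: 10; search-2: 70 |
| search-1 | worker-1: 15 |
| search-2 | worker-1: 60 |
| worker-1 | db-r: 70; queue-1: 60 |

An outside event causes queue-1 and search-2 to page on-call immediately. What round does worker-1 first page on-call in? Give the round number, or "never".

2

Round 1 — queue-1, search-2 page on-call (initial).
  db-r: +20 → 20 < 30
  worker-1: +65+60 → 125 ≥ 120
Round 2 — worker-1 pages on-call.
  db-r: +70 → 90 ≥ 30
Round 3 — db-r pages on-call.
No further pages.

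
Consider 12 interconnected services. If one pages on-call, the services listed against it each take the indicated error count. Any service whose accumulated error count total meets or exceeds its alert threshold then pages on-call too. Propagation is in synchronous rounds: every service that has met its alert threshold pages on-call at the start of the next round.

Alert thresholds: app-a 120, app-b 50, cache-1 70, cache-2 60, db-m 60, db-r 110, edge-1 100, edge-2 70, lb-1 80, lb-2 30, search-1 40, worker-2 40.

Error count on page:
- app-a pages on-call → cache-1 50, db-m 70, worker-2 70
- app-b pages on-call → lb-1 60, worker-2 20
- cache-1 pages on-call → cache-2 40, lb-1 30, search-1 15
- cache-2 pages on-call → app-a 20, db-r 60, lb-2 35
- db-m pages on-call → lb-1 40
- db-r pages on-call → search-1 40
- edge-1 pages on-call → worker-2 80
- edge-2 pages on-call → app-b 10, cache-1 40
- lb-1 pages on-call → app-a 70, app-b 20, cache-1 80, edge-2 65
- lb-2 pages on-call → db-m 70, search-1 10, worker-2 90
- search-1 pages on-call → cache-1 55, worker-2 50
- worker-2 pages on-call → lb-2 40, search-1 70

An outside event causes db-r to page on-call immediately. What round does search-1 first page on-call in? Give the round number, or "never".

Round 1 — db-r pages on-call (initial).
  search-1: +40 → 40 ≥ 40
Round 2 — search-1 pages on-call.
  cache-1: +55 → 55 < 70
  worker-2: +50 → 50 ≥ 40
Round 3 — worker-2 pages on-call.
  lb-2: +40 → 40 ≥ 30
Round 4 — lb-2 pages on-call.
  db-m: +70 → 70 ≥ 60
Round 5 — db-m pages on-call.
  lb-1: +40 → 40 < 80
No further pages.

2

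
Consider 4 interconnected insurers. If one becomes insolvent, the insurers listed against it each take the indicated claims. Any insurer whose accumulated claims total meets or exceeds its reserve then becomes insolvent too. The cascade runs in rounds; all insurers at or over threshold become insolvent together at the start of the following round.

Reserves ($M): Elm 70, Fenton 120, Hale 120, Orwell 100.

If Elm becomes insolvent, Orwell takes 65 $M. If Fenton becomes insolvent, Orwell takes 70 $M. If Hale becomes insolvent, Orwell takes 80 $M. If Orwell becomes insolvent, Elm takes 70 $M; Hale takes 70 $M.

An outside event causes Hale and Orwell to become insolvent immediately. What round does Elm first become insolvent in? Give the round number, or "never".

2

Round 1 — Hale, Orwell become insolvent (initial).
  Elm: +70 → 70 ≥ 70
Round 2 — Elm becomes insolvent.
No further insolvencies.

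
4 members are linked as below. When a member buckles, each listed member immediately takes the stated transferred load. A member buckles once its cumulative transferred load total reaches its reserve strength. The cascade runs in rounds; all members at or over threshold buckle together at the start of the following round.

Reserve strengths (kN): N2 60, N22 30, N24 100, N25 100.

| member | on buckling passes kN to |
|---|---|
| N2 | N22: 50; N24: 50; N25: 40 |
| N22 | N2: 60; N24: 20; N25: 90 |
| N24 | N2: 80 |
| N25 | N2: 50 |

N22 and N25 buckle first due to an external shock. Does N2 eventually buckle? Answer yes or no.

yes

Round 1 — N22, N25 buckle (initial).
  N2: +60+50 → 110 ≥ 60
  N24: +20 → 20 < 100
Round 2 — N2 buckles.
  N24: +50 → 70 < 100
No further bucklings.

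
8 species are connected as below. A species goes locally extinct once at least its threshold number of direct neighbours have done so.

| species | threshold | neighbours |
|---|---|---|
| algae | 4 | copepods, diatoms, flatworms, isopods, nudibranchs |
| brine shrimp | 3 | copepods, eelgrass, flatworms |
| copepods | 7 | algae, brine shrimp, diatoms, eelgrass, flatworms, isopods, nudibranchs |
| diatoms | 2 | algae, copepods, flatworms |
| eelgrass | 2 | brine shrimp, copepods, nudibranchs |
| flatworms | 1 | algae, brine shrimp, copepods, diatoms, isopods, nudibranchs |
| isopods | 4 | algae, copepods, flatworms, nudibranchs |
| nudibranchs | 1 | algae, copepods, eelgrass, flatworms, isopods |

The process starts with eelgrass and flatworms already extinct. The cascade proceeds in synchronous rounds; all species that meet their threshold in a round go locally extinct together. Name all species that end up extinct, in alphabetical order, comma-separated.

Round 1 — eelgrass, flatworms go locally extinct (initial).
Round 2 — checking thresholds:
  algae: 1 of 5 neighbours < 4, below threshold.
  brine shrimp: 2 of 3 neighbours < 3, below threshold.
  copepods: 2 of 7 neighbours < 7, below threshold.
  diatoms: 1 of 3 neighbours < 2, below threshold.
  isopods: 1 of 4 neighbours < 4, below threshold.
  nudibranchs: 2 of 5 neighbours ≥ 1, goes locally extinct.
Round 3 — no new extinctions; cascade stops.

eelgrass, flatworms, nudibranchs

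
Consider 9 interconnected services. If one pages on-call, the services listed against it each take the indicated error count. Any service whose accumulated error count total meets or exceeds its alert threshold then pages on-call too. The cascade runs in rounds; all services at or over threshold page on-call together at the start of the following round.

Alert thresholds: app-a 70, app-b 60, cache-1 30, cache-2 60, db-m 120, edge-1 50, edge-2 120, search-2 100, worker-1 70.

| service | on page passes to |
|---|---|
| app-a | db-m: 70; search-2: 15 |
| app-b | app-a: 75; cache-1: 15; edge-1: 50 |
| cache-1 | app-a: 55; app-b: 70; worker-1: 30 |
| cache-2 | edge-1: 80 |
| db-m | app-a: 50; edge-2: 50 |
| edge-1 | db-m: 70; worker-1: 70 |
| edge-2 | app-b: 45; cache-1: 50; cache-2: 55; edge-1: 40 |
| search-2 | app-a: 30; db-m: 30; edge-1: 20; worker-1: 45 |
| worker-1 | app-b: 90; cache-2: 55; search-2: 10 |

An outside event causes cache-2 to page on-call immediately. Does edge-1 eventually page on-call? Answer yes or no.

yes

Round 1 — cache-2 pages on-call (initial).
  edge-1: +80 → 80 ≥ 50
Round 2 — edge-1 pages on-call.
  db-m: +70 → 70 < 120
  worker-1: +70 → 70 ≥ 70
Round 3 — worker-1 pages on-call.
  app-b: +90 → 90 ≥ 60
  search-2: +10 → 10 < 100
Round 4 — app-b pages on-call.
  app-a: +75 → 75 ≥ 70
  cache-1: +15 → 15 < 30
Round 5 — app-a pages on-call.
  db-m: +70 → 140 ≥ 120
  search-2: +15 → 25 < 100
Round 6 — db-m pages on-call.
  edge-2: +50 → 50 < 120
No further pages.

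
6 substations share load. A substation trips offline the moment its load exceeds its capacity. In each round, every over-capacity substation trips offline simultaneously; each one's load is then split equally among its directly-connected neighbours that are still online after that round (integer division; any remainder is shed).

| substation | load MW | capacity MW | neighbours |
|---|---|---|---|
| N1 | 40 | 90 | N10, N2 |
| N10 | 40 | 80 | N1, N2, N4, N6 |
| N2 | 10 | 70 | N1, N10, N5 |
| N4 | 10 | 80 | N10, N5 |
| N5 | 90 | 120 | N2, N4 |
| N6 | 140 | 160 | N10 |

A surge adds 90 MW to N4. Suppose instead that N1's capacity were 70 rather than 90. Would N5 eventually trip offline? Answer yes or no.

With N1's capacity at 70:
Round 1 — N4 at 100 > 80. N4 trips offline.
  N4 sheds 100 MW to N10, N5: 50 each.
    N10: 40+50 = 90 > 80
    N5: 90+50 = 140 > 120
Round 2 — N10, N5 trip offline.
  N10 sheds 90 MW to N1, N2, N6: 30 each.
    N1: 40+30 = 70 ≤ 70
    N2: 10+30 = 40 ≤ 70
    N6: 140+30 = 170 > 160
  N5 sheds 140 MW to N2: 140 each.
    N2: 40+140 = 180 > 70
Round 3 — N2, N6 trip offline.
  N2 sheds 180 MW to N1: 180 each.
    N1: 70+180 = 250 > 70
  N6 sheds 170 MW: no online neighbours, lost.
Round 4 — N1 trips offline.
  N1 sheds 250 MW: no online neighbours, lost.
No further trips.

yes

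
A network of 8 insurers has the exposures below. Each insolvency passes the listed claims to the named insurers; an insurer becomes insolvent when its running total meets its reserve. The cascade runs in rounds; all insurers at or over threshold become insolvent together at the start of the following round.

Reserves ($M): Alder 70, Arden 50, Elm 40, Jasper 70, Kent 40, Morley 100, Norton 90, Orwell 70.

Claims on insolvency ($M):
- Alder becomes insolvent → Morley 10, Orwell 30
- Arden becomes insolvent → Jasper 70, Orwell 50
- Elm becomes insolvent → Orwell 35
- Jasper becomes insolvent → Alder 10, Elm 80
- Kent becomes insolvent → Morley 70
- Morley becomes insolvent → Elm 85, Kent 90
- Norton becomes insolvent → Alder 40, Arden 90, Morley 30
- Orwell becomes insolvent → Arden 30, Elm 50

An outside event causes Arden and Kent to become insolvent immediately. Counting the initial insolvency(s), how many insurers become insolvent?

Round 1 — Arden, Kent become insolvent (initial).
  Jasper: +70 → 70 ≥ 70
  Morley: +70 → 70 < 100
  Orwell: +50 → 50 < 70
Round 2 — Jasper becomes insolvent.
  Alder: +10 → 10 < 70
  Elm: +80 → 80 ≥ 40
Round 3 — Elm becomes insolvent.
  Orwell: +35 → 85 ≥ 70
Round 4 — Orwell becomes insolvent.
No further insolvencies.

5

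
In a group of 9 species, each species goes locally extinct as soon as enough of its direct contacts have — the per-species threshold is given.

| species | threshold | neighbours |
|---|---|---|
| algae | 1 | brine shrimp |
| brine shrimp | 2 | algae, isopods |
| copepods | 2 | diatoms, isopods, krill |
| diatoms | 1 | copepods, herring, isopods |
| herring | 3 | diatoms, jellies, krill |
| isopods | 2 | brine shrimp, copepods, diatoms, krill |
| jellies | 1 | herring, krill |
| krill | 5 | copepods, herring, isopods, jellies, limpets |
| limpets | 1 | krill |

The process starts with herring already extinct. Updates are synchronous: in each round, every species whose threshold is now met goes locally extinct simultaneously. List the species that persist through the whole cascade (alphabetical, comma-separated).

algae, brine shrimp, copepods, isopods, krill, limpets

Round 1 — herring goes locally extinct (initial).
Round 2 — checking thresholds:
  diatoms: 1 of 3 neighbours ≥ 1, goes locally extinct.
  jellies: 1 of 2 neighbours ≥ 1, goes locally extinct.
  krill: 1 of 5 neighbours < 5, holds.
Round 3 — no new extinctions; cascade stops.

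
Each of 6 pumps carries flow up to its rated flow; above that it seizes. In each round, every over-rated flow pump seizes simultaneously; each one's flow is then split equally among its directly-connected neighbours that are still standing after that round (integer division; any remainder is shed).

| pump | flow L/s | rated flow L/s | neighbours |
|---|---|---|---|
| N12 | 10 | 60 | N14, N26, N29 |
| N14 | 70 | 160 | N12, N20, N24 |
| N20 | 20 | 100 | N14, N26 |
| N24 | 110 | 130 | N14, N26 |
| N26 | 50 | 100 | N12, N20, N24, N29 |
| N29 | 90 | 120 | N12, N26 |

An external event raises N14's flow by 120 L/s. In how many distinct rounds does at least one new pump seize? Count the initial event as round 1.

4

Round 1 — N14 at 190 > 160. N14 seizes.
  N14 sheds 190 L/s to N12, N20, N24: 63 each (1 lost).
    N12: 10+63 = 73 > 60
    N20: 20+63 = 83 ≤ 100
    N24: 110+63 = 173 > 130
Round 2 — N12, N24 seize.
  N12 sheds 73 L/s to N26, N29: 36 each (1 lost).
    N26: 50+36 = 86 ≤ 100
    N29: 90+36 = 126 > 120
  N24 sheds 173 L/s to N26: 173 each.
    N26: 86+173 = 259 > 100
Round 3 — N26, N29 seize.
  N26 sheds 259 L/s to N20: 259 each.
    N20: 83+259 = 342 > 100
  N29 sheds 126 L/s: no online neighbours, lost.
Round 4 — N20 seizes.
  N20 sheds 342 L/s: no online neighbours, lost.
No further seizures.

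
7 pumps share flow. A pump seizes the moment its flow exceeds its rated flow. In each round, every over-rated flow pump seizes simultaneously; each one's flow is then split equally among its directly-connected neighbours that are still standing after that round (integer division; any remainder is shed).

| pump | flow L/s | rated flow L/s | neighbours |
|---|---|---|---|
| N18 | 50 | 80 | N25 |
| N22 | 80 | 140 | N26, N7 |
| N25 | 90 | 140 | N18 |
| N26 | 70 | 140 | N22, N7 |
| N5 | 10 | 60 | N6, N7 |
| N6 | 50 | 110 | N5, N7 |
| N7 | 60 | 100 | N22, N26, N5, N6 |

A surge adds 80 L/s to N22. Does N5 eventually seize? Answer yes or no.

yes

Round 1 — N22 at 160 > 140. N22 seizes.
  N22 sheds 160 L/s to N26, N7: 80 each.
    N26: 70+80 = 150 > 140
    N7: 60+80 = 140 > 100
Round 2 — N26, N7 seize.
  N26 sheds 150 L/s: no online neighbours, lost.
  N7 sheds 140 L/s to N5, N6: 70 each.
    N5: 10+70 = 80 > 60
    N6: 50+70 = 120 > 110
Round 3 — N5, N6 seize.
  N5 sheds 80 L/s: no online neighbours, lost.
  N6 sheds 120 L/s: no online neighbours, lost.
No further seizures.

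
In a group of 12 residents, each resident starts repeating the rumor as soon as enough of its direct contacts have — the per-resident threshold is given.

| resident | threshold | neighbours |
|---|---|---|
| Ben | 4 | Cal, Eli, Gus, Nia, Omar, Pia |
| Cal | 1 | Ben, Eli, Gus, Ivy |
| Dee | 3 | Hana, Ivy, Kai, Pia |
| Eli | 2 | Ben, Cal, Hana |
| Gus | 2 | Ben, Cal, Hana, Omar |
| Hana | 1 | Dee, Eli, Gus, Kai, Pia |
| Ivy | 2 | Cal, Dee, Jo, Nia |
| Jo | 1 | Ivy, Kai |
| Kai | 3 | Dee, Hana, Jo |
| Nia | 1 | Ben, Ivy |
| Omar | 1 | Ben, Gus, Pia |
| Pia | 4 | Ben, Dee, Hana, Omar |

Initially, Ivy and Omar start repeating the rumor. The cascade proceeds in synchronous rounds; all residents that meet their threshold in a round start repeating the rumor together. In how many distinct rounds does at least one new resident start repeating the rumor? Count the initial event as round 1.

Round 1 — Ivy, Omar start repeating the rumor (initial).
Round 2 — checking thresholds:
  Ben: 1 of 6 neighbours < 4, holds.
  Cal: 1 of 4 neighbours ≥ 1, starts repeating the rumor.
  Dee: 1 of 4 neighbours < 3, holds.
  Gus: 1 of 4 neighbours < 2, holds.
  Jo: 1 of 2 neighbours ≥ 1, starts repeating the rumor.
  Nia: 1 of 2 neighbours ≥ 1, starts repeating the rumor.
  Pia: 1 of 4 neighbours < 4, holds.
Round 3 — checking thresholds:
  Ben: 3 of 6 neighbours < 4, holds.
  Dee: 1 of 4 neighbours < 3, holds.
  Eli: 1 of 3 neighbours < 2, holds.
  Gus: 2 of 4 neighbours ≥ 2, starts repeating the rumor.
  Kai: 1 of 3 neighbours < 3, holds.
  Pia: 1 of 4 neighbours < 4, holds.
Round 4 — checking thresholds:
  Ben: 4 of 6 neighbours ≥ 4, starts repeating the rumor.
  Dee: 1 of 4 neighbours < 3, holds.
  Eli: 1 of 3 neighbours < 2, holds.
  Hana: 1 of 5 neighbours ≥ 1, starts repeating the rumor.
  Kai: 1 of 3 neighbours < 3, holds.
  Pia: 1 of 4 neighbours < 4, holds.
Round 5 — checking thresholds:
  Dee: 2 of 4 neighbours < 3, holds.
  Eli: 3 of 3 neighbours ≥ 2, starts repeating the rumor.
  Kai: 2 of 3 neighbours < 3, holds.
  Pia: 3 of 4 neighbours < 4, holds.
Round 6 — no new spreads; cascade stops.

5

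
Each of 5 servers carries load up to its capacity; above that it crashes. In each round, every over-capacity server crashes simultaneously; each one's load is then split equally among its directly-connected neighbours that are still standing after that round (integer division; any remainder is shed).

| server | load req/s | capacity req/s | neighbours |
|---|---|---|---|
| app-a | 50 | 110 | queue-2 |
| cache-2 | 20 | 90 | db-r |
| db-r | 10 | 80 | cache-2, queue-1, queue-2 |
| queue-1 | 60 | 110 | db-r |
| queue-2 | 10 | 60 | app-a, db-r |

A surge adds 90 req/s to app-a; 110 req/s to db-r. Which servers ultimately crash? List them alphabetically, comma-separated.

app-a, db-r, queue-2

Round 1 — app-a at 140 > 110; db-r at 120 > 80. app-a, db-r crash.
  app-a sheds 140 req/s to queue-2: 140 each.
    queue-2: 10+140 = 150 > 60
  db-r sheds 120 req/s to cache-2, queue-1, queue-2: 40 each.
    cache-2: 20+40 = 60 ≤ 90
    queue-1: 60+40 = 100 ≤ 110
    queue-2: 150+40 = 190 > 60
Round 2 — queue-2 crashes.
  queue-2 sheds 190 req/s: no online neighbours, lost.
No further crashes.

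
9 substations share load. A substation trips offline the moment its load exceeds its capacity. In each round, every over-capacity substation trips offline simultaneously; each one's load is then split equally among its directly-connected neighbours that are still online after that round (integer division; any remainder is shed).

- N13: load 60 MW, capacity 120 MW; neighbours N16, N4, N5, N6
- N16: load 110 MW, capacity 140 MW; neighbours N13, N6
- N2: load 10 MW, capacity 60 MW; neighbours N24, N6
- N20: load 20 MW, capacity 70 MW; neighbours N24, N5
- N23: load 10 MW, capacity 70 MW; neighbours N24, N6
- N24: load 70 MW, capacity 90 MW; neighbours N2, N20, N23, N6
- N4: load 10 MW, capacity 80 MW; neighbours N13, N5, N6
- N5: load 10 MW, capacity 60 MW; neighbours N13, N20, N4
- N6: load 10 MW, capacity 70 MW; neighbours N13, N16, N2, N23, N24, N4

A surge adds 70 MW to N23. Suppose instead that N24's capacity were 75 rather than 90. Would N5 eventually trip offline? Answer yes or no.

With N24's capacity at 75:
Round 1 — N23 at 80 > 70. N23 trips offline.
  N23 sheds 80 MW to N24, N6: 40 each.
    N24: 70+40 = 110 > 75
    N6: 10+40 = 50 ≤ 70
Round 2 — N24 trips offline.
  N24 sheds 110 MW to N2, N20, N6: 36 each (2 lost).
    N2: 10+36 = 46 ≤ 60
    N20: 20+36 = 56 ≤ 70
    N6: 50+36 = 86 > 70
Round 3 — N6 trips offline.
  N6 sheds 86 MW to N13, N16, N2, N4: 21 each (2 lost).
    N13: 60+21 = 81 ≤ 120
    N16: 110+21 = 131 ≤ 140
    N2: 46+21 = 67 > 60
    N4: 10+21 = 31 ≤ 80
Round 4 — N2 trips offline.
  N2 sheds 67 MW: no online neighbours, lost.
No further trips.

no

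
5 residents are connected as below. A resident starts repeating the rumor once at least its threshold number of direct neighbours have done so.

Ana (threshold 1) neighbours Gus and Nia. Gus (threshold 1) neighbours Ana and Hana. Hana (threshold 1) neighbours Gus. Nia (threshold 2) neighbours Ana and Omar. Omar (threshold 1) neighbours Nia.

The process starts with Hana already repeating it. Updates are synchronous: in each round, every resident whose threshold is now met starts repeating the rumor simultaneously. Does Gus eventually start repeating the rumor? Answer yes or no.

Round 1 — Hana starts repeating the rumor (initial).
Round 2 — checking thresholds:
  Gus: 1 of 2 neighbours ≥ 1, starts repeating the rumor.
Round 3 — checking thresholds:
  Ana: 1 of 2 neighbours ≥ 1, starts repeating the rumor.
Round 4 — no new spreads; cascade stops.

yes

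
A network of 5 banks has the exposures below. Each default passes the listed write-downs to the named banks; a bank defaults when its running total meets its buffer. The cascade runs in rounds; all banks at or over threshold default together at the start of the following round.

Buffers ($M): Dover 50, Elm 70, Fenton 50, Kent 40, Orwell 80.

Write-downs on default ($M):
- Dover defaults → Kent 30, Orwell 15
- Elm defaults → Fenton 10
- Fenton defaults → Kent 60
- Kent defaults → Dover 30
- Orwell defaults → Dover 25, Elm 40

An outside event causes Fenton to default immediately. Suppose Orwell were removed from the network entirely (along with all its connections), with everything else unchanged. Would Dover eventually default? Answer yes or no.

With Orwell removed:
Round 1 — Fenton defaults (initial).
  Kent: +60 → 60 ≥ 40
Round 2 — Kent defaults.
  Dover: +30 → 30 < 50
No further defaults.

no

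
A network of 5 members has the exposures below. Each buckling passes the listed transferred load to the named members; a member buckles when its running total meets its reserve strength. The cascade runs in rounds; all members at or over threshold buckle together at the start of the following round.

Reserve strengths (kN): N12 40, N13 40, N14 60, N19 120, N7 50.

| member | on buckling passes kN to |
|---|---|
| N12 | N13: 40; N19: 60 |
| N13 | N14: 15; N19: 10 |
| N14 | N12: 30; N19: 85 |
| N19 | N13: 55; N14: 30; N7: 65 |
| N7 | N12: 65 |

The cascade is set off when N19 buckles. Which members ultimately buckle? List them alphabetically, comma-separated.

N12, N13, N19, N7

Round 1 — N19 buckles (initial).
  N13: +55 → 55 ≥ 40
  N14: +30 → 30 < 60
  N7: +65 → 65 ≥ 50
Round 2 — N13, N7 buckle.
  N12: +65 → 65 ≥ 40
  N14: +15 → 45 < 60
Round 3 — N12 buckles.
No further bucklings.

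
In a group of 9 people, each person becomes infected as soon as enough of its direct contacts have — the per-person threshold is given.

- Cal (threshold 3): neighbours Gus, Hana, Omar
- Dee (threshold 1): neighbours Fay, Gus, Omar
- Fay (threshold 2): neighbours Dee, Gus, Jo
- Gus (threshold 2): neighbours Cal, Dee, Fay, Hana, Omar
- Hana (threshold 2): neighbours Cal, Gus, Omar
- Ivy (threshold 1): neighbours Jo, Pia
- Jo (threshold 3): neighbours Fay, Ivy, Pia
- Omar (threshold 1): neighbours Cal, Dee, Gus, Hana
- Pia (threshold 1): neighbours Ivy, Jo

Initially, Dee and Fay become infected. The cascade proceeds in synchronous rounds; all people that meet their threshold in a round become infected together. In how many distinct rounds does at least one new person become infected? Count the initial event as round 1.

Round 1 — Dee, Fay become infected (initial).
Round 2 — checking thresholds:
  Gus: 2 of 5 neighbours ≥ 2, becomes infected.
  Jo: 1 of 3 neighbours < 3, below threshold.
  Omar: 1 of 4 neighbours ≥ 1, becomes infected.
Round 3 — checking thresholds:
  Cal: 2 of 3 neighbours < 3, below threshold.
  Hana: 2 of 3 neighbours ≥ 2, becomes infected.
  Jo: 1 of 3 neighbours < 3, below threshold.
Round 4 — checking thresholds:
  Cal: 3 of 3 neighbours ≥ 3, becomes infected.
  Jo: 1 of 3 neighbours < 3, below threshold.
Round 5 — no new infections; cascade stops.

4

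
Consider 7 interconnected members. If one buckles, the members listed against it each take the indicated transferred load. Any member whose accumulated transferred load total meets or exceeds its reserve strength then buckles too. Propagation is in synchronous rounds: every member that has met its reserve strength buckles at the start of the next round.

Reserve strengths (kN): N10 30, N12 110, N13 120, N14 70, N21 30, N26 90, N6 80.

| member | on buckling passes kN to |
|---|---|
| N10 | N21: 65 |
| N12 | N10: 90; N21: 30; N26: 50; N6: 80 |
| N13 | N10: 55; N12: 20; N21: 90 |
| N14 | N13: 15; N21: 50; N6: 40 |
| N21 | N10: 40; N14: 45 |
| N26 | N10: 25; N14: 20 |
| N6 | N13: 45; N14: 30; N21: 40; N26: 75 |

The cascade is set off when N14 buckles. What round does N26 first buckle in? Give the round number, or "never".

never

Round 1 — N14 buckles (initial).
  N13: +15 → 15 < 120
  N21: +50 → 50 ≥ 30
  N6: +40 → 40 < 80
Round 2 — N21 buckles.
  N10: +40 → 40 ≥ 30
Round 3 — N10 buckles.
No further bucklings.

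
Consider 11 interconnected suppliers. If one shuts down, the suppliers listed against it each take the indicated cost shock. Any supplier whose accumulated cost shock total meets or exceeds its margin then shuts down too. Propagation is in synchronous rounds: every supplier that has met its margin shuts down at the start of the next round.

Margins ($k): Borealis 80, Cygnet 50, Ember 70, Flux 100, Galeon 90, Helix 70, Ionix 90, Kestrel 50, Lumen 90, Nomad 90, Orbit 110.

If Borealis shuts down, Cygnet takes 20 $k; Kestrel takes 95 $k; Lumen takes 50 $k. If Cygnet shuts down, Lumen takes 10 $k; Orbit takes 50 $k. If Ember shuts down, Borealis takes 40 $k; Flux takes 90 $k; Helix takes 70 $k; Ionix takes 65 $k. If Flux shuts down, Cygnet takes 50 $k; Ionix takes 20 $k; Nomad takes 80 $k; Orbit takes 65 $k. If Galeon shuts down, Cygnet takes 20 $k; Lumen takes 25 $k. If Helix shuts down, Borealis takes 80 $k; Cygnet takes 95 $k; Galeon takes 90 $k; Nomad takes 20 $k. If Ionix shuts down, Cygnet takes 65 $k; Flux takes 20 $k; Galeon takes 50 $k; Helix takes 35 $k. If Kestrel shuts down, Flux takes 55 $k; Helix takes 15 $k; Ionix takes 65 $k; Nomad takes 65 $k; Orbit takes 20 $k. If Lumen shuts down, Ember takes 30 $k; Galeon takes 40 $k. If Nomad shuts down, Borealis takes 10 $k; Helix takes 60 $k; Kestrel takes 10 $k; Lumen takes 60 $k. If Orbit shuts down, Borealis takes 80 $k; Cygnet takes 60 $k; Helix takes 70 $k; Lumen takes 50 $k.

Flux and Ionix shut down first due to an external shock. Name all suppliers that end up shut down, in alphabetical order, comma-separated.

Round 1 — Flux, Ionix shut down (initial).
  Cygnet: +50+65 → 115 ≥ 50
  Galeon: +50 → 50 < 90
  Helix: +35 → 35 < 70
  Nomad: +80 → 80 < 90
  Orbit: +65 → 65 < 110
Round 2 — Cygnet shuts down.
  Lumen: +10 → 10 < 90
  Orbit: +50 → 115 ≥ 110
Round 3 — Orbit shuts down.
  Borealis: +80 → 80 ≥ 80
  Helix: +70 → 105 ≥ 70
  Lumen: +50 → 60 < 90
Round 4 — Borealis, Helix shut down.
  Galeon: +90 → 140 ≥ 90
  Kestrel: +95 → 95 ≥ 50
  Lumen: +50 → 110 ≥ 90
  Nomad: +20 → 100 ≥ 90
Round 5 — Galeon, Kestrel, Lumen, Nomad shut down.
  Ember: +30 → 30 < 70
No further shutdowns.

Borealis, Cygnet, Flux, Galeon, Helix, Ionix, Kestrel, Lumen, Nomad, Orbit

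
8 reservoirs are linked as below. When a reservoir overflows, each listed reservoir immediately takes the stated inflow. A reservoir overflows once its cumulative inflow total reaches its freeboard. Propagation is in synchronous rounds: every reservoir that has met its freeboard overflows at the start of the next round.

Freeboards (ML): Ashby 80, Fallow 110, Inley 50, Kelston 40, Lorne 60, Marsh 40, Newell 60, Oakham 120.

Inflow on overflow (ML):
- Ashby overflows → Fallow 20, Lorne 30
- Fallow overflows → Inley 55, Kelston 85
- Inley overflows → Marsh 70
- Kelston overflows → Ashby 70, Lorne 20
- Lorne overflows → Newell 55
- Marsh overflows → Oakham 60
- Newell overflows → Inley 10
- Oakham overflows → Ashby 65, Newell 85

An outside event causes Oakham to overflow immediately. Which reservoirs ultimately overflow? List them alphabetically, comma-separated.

Round 1 — Oakham overflows (initial).
  Ashby: +65 → 65 < 80
  Newell: +85 → 85 ≥ 60
Round 2 — Newell overflows.
  Inley: +10 → 10 < 50
No further overflows.

Newell, Oakham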